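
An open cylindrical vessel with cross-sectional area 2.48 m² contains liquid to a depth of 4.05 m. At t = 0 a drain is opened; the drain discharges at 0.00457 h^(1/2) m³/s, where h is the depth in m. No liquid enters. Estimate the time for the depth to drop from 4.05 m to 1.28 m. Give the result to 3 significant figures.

956 s

A dh/dt = −Q_out = −0.00457 √h.
Separate and integrate: 2(√h − √h₀) = −(0.00457/A) t.
t = 2A(√h₀ − √h)/0.00457 = 2·2.48·(√4.05 − √1.28)/0.00457
  = 4.9600 × (2.0125 − 1.1314) / 0.00457 = 956.28 s.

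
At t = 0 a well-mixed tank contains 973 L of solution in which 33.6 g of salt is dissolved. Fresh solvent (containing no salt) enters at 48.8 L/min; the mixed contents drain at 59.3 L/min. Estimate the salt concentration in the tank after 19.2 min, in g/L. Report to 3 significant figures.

Total volume: dV/dt = Q_in − Q_out = -10.500 L/min, so V(t) = 973 − 10.500 t and V(19.2) = 771.40 L.
No salt enters, so dm/dt = −Q_out · (m/V).
dm/m = −Q_out dt/(V₀ − 10.500 t); integrating gives ln(m/m₀) = −(Q_out/(Q_in−Q_out)) ln(V/V₀).
m = m₀ (V₀/V)^(Q_out/(Q_in−Q_out)) = 33.6 × (973/771.40)^(-5.6476) = 9.0547 g.
C = m/V = 9.0547/771.40 = 0.011738 g/L.

0.0117 g/L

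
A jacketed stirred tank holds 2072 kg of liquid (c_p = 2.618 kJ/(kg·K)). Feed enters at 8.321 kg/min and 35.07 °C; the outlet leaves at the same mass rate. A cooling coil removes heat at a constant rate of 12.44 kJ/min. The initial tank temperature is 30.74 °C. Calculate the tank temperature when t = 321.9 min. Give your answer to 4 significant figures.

M c_p dT/dt = ṁ c_p (T_in − T) − Q̇.
Rearrange: dT/dt = (T_ss − T)/τ with τ = M/ṁ = 249.009 min and T_ss = T_in − Q̇/(ṁ c_p) = 34.4989 °C.
T approaches T_ss exponentially: T(t) = T_ss + (T₀ − T_ss) e^(−t/τ).
T(321.9) = 34.4989 + (-3.75895)·e^(−321.9/249.009) = 34.4989 + (-3.75895)·0.274521 = 33.4670 °C.

33.47 °C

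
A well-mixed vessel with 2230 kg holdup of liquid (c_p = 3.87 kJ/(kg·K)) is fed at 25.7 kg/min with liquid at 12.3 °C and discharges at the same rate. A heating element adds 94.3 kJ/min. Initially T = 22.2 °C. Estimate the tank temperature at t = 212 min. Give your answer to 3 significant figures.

14.0 °C

M c_p dT/dt = ṁ c_p (T_in − T) + Q̇.
τ = M/ṁ = 86.770 min; T_ss = T_in + Q̇/(ṁ c_p) = 12.3 + 94.3/(25.7·3.87) = 13.248 °C.
This is linear first-order; T(t) = T_ss + (T₀ − T_ss) e^(−t/τ).
T(212) = 13.248 + (8.9519)·e^(−212/86.770) = 13.248 + (8.9519)·0.086880 = 14.026 °C.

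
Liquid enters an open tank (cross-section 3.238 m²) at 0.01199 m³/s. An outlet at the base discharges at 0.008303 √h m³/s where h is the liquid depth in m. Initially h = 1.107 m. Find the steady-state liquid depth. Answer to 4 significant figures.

A dh/dt = Q_in − 0.008303 √h. Steady state requires inflow = outflow:
Q_in = 0.008303 √h_ss ⇒ √h_ss = 0.01199/0.008303 = 1.44406.
h_ss = 1.44406² = 2.08530 m. (Since h₀ = 1.107 m < h_ss, the level will rise toward this value.)

2.085 m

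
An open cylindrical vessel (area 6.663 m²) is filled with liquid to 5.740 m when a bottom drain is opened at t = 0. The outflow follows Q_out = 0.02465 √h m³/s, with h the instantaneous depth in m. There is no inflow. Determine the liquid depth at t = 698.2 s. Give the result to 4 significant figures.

1.220 m

With no inflow, A dh/dt = −0.02465 √h.
∫ h^(−1/2) dh = −(0.02465/A) ∫ dt, giving 2√h = 2√h₀ − (0.02465/A) t.
√h = √5.740 − 0.02465·698.2/(2·6.663) = 2.39583 − 1.29151 = 1.10432.
h = 1.10432² = 1.21953 m.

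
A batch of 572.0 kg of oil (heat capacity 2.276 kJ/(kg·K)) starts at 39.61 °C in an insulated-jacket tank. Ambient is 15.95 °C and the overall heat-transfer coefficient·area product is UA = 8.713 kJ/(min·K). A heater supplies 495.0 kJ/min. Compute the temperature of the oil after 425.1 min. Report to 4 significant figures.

70.83 °C

Lumped-capacitance energy balance: M c_p dT/dt = UA(T_amb − T) + Q̇.
dT/dt = (T_ss − T)/τ with T_ss = T_amb + Q̇/UA = 15.95 + 495.0/8.713 = 72.7617 °C, τ = M c_p/UA = 572.0·2.276/8.713 = 149.417 min.
This is linear first-order; T(t) = T_ss + (T₀ − T_ss) e^(−t/τ).
T(425.1) = 72.7617 + (-33.1517)·0.0581311 = 70.8345 °C.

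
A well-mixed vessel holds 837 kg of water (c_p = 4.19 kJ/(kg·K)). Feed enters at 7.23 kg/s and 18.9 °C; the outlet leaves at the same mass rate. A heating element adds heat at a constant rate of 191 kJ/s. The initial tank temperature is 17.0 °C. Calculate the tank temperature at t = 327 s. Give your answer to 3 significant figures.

24.7 °C

M c_p dT/dt = ṁ c_p (T_in − T) + Q̇.
Rearrange: dT/dt = (T_ss − T)/τ with τ = M/ṁ = 115.77 s and T_ss = T_in + Q̇/(ṁ c_p) = 25.205 °C.
This is linear first-order; T(t) = T_ss + (T₀ − T_ss) e^(−t/τ).
T(327) = 25.205 + (-8.2049)·e^(−327/115.77) = 25.205 + (-8.2049)·0.059331 = 24.718 °C.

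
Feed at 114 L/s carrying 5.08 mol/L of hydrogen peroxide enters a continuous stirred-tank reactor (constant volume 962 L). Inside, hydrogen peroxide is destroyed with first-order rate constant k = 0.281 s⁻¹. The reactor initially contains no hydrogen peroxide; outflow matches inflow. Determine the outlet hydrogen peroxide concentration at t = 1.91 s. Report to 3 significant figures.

0.804 mol/L

V dC/dt = Q(C_in − C) − k V C.
dC/dt = (Q/V) C_in − (Q/V + k) C; effective rate a = Q/V + k = 0.11850 + 0.281 = 0.39950 s⁻¹.
C_ss = Q C_in/(Q + kV) = 1.5069 mol/L; C(t) = C_ss + (C₀ − C_ss) e^(−a t).
C(1.91) = 1.5069 + (-1.5069)·e^(−0.39950·1.91) = 1.5069 + (-1.5069)·0.46624 = 0.80430 mol/L.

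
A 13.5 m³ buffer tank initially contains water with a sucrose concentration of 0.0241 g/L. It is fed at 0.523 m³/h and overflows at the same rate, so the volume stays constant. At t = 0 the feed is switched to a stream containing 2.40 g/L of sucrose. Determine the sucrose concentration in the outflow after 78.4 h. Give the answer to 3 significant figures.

2.29 g/L

Transient balance on the dissolved component: V dC/dt = Q(C_in − C).
So dC/dt = (C_in − C)/τ with τ = V/Q = 13.5/0.523 = 25.813 h.
Solution: C(t) = C_in + (C₀ − C_in) e^(−t/τ).
C(78.4) = 2.40 + (0.0241 − 2.40)·e^(−78.4/25.813) = 2.40 + (-2.3759)·0.047965 = 2.2860 g/L.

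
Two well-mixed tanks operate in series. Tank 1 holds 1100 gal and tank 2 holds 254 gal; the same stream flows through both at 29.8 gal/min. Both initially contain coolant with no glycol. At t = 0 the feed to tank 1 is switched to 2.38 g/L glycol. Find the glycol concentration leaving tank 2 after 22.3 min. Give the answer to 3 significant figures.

0.741 g/L

Each tank obeys Vᵢ dCᵢ/dt = Q(Cᵢ₋₁ − Cᵢ), so τᵢ = Vᵢ/Q.
τ₁ = 1100/29.8 = 36.913 min; τ₂ = 254/29.8 = 8.5235 min.
Tank 1: C₁ = C_in(1 − e^(−t/τ₁)). Tank 2 (τ₁ ≠ τ₂): C₂ = C_in[1 − (τ₁ e^(−t/τ₁) − τ₂ e^(−t/τ₂))/(τ₁ − τ₂)].
At t = 22.3: e^(−t/τ₁) = 0.54655, e^(−t/τ₂) = 0.073073.
C₂ = 2.38·[1 − (36.913·0.54655 − 8.5235·0.073073)/(28.389)] = 2.38·0.31129 = 0.74088 g/L.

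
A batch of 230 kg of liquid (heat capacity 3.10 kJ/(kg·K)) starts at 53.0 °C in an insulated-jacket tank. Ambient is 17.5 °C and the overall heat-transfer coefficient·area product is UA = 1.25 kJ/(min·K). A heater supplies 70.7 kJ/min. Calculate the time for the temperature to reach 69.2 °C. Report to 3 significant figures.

M c_p dT/dt = −UA(T − T_amb) + Q̇.
τ = M c_p/UA = 570.40 min; T_ss = T_amb + Q̇/UA = 17.5 + 70.7/1.25 = 74.060 °C.
T(t) = T_ss + (T₀ − T_ss)e^(−t/τ); set T = 69.2:
t = −τ ln[(T − T_ss)/(T₀ − T_ss)] = −570.40 · ln(0.23077) = 836.40 min.

836 min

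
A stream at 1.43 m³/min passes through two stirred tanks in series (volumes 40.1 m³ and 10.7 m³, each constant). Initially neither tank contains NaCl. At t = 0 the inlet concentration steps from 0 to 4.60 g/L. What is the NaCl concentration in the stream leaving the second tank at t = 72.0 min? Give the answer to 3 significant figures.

4.12 g/L

Each tank obeys Vᵢ dCᵢ/dt = Q(Cᵢ₋₁ − Cᵢ), so τᵢ = Vᵢ/Q.
τ₁ = 40.1/1.43 = 28.042 min; τ₂ = 10.7/1.43 = 7.4825 min.
Tank 1: C₁ = C_in(1 − e^(−t/τ₁)). Tank 2 (τ₁ ≠ τ₂): C₂ = C_in[1 − (τ₁ e^(−t/τ₁) − τ₂ e^(−t/τ₂))/(τ₁ − τ₂)].
At t = 72.0: e^(−t/τ₁) = 0.076721, e^(−t/τ₂) = 6.6226e-05.
C₂ = 4.60·[1 − (28.042·0.076721 − 7.4825·6.6226e-05)/(20.559)] = 4.60·0.89538 = 4.1188 g/L.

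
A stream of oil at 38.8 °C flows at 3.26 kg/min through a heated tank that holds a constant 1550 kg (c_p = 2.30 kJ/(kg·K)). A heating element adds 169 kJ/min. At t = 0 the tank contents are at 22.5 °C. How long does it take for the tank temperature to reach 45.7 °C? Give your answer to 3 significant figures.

M c_p dT/dt = ṁ c_p (T_in − T) + Q̇.
τ = M/ṁ = 475.46 min; T_ss = T_in + Q̇/(ṁ c_p) = 61.339 °C.
T(t) = T_ss + (T₀ − T_ss) e^(−t/τ). Set T = 45.7:
e^(−t/τ) = (45.7 − 61.339)/(22.5 − 61.339) = 0.40267
t = −475.46 · ln(0.40267) = 432.50 min.

432 min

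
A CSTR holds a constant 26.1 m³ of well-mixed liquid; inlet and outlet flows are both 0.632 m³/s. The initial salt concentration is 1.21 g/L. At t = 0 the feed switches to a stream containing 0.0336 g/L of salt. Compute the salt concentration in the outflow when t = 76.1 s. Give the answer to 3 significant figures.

0.220 g/L

Accumulation = in − out for the solute gives V dC/dt = Q(C_in − C).
So dC/dt = (C_in − C)/τ with τ = V/Q = 26.1/0.632 = 41.297 s.
This is linear first-order; C(t) = C_in + (C₀ − C_in) e^(−t/τ).
C(76.1) = 0.0336 + (1.21 − 0.0336)·e^(−76.1/41.297) = 0.0336 + (1.1764)·0.15838 = 0.21992 g/L.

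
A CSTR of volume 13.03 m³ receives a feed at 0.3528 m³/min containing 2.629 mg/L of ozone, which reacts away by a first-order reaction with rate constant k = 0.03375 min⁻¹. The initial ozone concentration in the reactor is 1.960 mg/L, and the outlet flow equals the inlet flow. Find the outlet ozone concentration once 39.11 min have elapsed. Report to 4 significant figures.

1.243 mg/L

V dC/dt = Q(C_in − C) − k V C.
dC/dt = (Q/V) C_in − (Q/V + k) C; effective rate a = Q/V + k = 0.0270760 + 0.03375 = 0.0608260 min⁻¹.
C_ss = Q C_in/(Q + kV) = 1.17027 mg/L; C(t) = C_ss + (C₀ − C_ss) e^(−a t).
C(39.11) = 1.17027 + (0.789731)·e^(−0.0608260·39.11) = 1.17027 + (0.789731)·0.0926521 = 1.24344 mg/L.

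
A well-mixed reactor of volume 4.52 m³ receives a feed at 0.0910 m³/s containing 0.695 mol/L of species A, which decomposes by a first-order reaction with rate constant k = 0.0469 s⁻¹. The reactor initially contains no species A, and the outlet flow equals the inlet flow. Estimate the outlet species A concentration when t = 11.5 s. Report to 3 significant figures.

0.112 mol/L

Accumulation = in − out − consumed: V dC/dt = Q C_in − Q C − k V C.
This is linear with rate a = Q/V + k = 0.067033 s⁻¹.
C_ss = Q C_in/(Q + kV) = 0.20874 mol/L; C(t) = C_ss + (C₀ − C_ss) e^(−a t).
C(11.5) = 0.20874 + (-0.20874)·e^(−0.067033·11.5) = 0.20874 + (-0.20874)·0.46261 = 0.11217 mol/L.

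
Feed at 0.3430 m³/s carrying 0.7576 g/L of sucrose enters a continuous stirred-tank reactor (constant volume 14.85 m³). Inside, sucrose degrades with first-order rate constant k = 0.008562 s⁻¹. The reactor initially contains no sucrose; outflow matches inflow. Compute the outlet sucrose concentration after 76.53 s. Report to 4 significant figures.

0.5037 g/L

Species balance: V dC/dt = Q C_in − Q C − k V C.
dC/dt = (Q/V) C_in − (Q/V + k) C; effective rate a = Q/V + k = 0.0230976 + 0.008562 = 0.0316596 s⁻¹.
C_ss = Q C_in/(Q + kV) = 0.552715 g/L; C(t) = C_ss + (C₀ − C_ss) e^(−a t).
C(76.53) = 0.552715 + (-0.552715)·e^(−0.0316596·76.53) = 0.552715 + (-0.552715)·0.0886630 = 0.503710 g/L.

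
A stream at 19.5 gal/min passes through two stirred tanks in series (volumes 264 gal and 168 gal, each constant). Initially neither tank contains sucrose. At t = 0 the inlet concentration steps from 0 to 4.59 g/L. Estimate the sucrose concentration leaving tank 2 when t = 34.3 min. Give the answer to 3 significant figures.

3.74 g/L

Species balance on tank i: dCᵢ/dt = (Cᵢ₋₁ − Cᵢ)/τᵢ with τᵢ = Vᵢ/Q.
τ₁ = 264/19.5 = 13.538 min; τ₂ = 168/19.5 = 8.6154 min.
Solving the cascade with C₁(0)=C₂(0)=0 gives C₂(t) = C_in[1 − (τ₁ e^(−t/τ₁) − τ₂ e^(−t/τ₂))/(τ₁ − τ₂)].
At t = 34.3: e^(−t/τ₁) = 0.079379, e^(−t/τ₂) = 0.018662.
C₂ = 4.59·[1 − (13.538·0.079379 − 8.6154·0.018662)/(4.9231)] = 4.59·0.81437 = 3.7379 g/L.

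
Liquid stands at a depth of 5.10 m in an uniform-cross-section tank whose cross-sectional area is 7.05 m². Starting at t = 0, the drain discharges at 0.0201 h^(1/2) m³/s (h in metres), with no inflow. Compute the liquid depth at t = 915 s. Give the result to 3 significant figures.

0.910 m

With no inflow, A dh/dt = −0.0201 √h.
This is separable: 2 d(√h)/dt = −0.0201/A, so √h = √h₀ − (0.0201/(2A)) t.
√h = √5.10 − 0.0201·915/(2·7.05) = 2.2583 − 1.3044 = 0.95396.
h = 0.95396² = 0.91003 m.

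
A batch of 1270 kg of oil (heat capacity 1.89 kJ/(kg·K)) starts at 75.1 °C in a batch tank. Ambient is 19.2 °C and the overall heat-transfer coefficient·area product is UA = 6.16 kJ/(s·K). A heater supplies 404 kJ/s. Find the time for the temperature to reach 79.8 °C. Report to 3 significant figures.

First-law balance (no shaft work): M c_p dT/dt = −UA(T − T_amb) + Q̇.
τ = M c_p/UA = 389.66 s; T_ss = T_amb + Q̇/UA = 19.2 + 404/6.16 = 84.784 °C.
T(t) = T_ss + (T₀ − T_ss)e^(−t/τ); set T = 79.8:
t = −τ ln[(T − T_ss)/(T₀ − T_ss)] = −389.66 · ln(0.51468) = 258.81 s.

259 s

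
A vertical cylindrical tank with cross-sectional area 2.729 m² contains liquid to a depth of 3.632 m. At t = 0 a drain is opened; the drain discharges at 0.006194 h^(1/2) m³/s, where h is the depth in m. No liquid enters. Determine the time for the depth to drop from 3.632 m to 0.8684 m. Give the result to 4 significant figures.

A dh/dt = −Q_out = −0.006194 √h.
Separate and integrate: 2(√h − √h₀) = −(0.006194/A) t.
t = 2A(√h₀ − √h)/0.006194 = 2·2.729·(√3.632 − √0.8684)/0.006194
  = 5.45800 × (1.90578 − 0.931880) / 0.006194 = 858.177 s.

858.2 s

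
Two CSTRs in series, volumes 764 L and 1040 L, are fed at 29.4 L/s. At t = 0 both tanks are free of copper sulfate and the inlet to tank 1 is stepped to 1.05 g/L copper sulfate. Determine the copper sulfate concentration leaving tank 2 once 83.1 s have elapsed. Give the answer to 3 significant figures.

Species balance on tank i: dCᵢ/dt = (Cᵢ₋₁ − Cᵢ)/τᵢ with τᵢ = Vᵢ/Q.
τ₁ = 764/29.4 = 25.986 s; τ₂ = 1040/29.4 = 35.374 s.
Solving the cascade with C₁(0)=C₂(0)=0 gives C₂(t) = C_in[1 − (τ₁ e^(−t/τ₁) − τ₂ e^(−t/τ₂))/(τ₁ − τ₂)].
At t = 83.1: e^(−t/τ₁) = 0.040851, e^(−t/τ₂) = 0.095448.
C₂ = 1.05·[1 − (25.986·0.040851 − 35.374·0.095448)/(-9.3878)] = 1.05·0.75342 = 0.79109 g/L.

0.791 g/L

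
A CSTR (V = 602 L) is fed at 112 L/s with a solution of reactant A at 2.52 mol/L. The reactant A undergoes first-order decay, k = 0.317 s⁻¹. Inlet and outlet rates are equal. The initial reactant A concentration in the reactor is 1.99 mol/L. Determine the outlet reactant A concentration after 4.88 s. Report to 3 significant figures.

V dC/dt = Q(C_in − C) − k V C.
dC/dt = (Q/V) C_in − (Q/V + k) C; effective rate a = Q/V + k = 0.18605 + 0.317 = 0.50305 s⁻¹.
C_ss = Q C_in/(Q + kV) = 0.93200 mol/L; C(t) = C_ss + (C₀ − C_ss) e^(−a t).
C(4.88) = 0.93200 + (1.0580)·e^(−0.50305·4.88) = 0.93200 + (1.0580)·0.085875 = 1.0229 mol/L.

1.02 mol/L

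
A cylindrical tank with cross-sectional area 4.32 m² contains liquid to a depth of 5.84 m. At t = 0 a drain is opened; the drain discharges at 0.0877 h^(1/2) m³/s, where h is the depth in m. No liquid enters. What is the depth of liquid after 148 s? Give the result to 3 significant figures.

0.836 m

A dh/dt = −Q_out = −0.0877 √h.
∫ h^(−1/2) dh = −(0.0877/A) ∫ dt, giving 2√h = 2√h₀ − (0.0877/A) t.
√h = √5.84 − 0.0877·148/(2·4.32) = 2.4166 − 1.5023 = 0.91434.
h = 0.91434² = 0.83602 m.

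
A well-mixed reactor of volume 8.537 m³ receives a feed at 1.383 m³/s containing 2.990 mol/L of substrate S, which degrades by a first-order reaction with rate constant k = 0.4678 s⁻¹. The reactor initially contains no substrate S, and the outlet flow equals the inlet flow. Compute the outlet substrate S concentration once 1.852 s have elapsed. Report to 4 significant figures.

Species balance: V dC/dt = Q C_in − Q C − k V C.
dC/dt = (Q/V) C_in − (Q/V + k) C; effective rate a = Q/V + k = 0.162001 + 0.4678 = 0.629801 s⁻¹.
C_ss = Q C_in/(Q + kV) = 0.769104 mol/L; C(t) = C_ss + (C₀ − C_ss) e^(−a t).
C(1.852) = 0.769104 + (-0.769104)·e^(−0.629801·1.852) = 0.769104 + (-0.769104)·0.311489 = 0.529536 mol/L.

0.5295 mol/L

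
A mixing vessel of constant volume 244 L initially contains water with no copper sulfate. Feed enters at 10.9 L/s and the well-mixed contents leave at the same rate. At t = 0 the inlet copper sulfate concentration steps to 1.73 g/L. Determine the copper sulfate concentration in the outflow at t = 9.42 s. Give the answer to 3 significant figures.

Mass balance on the solute (V constant): V dC/dt = Q(C_in − C).
Time constant τ = V/Q = 244/10.9 = 22.385 s.
Solution: C(t) = C_in + (C₀ − C_in) e^(−t/τ).
C(9.42) = 1.73 + (0 − 1.73)·e^(−9.42/22.385) = 1.73 + (-1.7300)·0.65651 = 0.59423 g/L.

0.594 g/L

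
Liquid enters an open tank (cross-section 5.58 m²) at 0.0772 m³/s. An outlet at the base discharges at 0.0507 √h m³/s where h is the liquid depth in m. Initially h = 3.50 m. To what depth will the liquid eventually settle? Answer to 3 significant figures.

Accumulation of liquid (constant cross-section A): A dh/dt = Q_in − 0.0507 √h. At steady state dh/dt = 0:
Q_in = 0.0507 √h_ss ⇒ √h_ss = 0.0772/0.0507 = 1.5227.
h_ss = 1.5227² = 2.3186 m. (Since h₀ = 3.50 m > h_ss, the level will fall toward this value.)

2.32 m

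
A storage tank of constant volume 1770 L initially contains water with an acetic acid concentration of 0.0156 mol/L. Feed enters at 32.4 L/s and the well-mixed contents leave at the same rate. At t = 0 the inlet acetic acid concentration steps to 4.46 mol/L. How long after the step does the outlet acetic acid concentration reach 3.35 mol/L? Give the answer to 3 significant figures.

Species balance: V dC/dt = Q(C_in − C) ⇒ τ = V/Q = 54.630 s.
C(t) = C_in + (C₀ − C_in) e^(−t/τ). Set C = 3.35 and solve for t:
e^(−t/τ) = (C − C_in)/(C₀ − C_in) = (3.35 − 4.46)/(0.0156 − 4.46) = 0.24975
t = −τ ln(…) = 54.630 × 1.3873 = 75.787 s.

75.8 s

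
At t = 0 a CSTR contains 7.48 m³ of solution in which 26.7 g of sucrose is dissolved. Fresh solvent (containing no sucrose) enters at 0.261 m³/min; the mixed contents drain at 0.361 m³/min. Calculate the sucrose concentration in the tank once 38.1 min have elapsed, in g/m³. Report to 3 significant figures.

Total volume: dV/dt = Q_in − Q_out = -0.10000 m³/min, so V(t) = 7.48 − 0.10000 t and V(38.1) = 3.6700 m³.
Species balance (pure solvent in): dm/dt = −Q_out · m/V(t).
Separate: dm/m = −Q_out dt/V(t) ⇒ ln(m/m₀) = −(Q_out/(Q_in−Q_out)) ln(V/V₀).
m = m₀ (V₀/V)^(Q_out/(Q_in−Q_out)) = 26.7 × (7.48/3.6700)^(-3.6100) = 2.0425 g.
C = m/V = 2.0425/3.6700 = 0.55655 g/m³.

0.557 g/m³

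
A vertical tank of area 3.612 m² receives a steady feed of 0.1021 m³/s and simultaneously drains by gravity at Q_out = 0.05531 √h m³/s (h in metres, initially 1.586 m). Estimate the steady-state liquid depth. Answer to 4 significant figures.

Level balance: A dh/dt = 0.1021 − 0.05531 √h. Setting dh/dt = 0:
Q_in = 0.05531 √h_ss ⇒ √h_ss = 0.1021/0.05531 = 1.84596.
h_ss = 1.84596² = 3.40757 m. (Since h₀ = 1.586 m < h_ss, the level will rise toward this value.)

3.408 m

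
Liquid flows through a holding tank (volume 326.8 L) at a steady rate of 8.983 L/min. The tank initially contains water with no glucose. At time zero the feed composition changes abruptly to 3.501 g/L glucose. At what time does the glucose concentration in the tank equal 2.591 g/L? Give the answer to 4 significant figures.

49.02 min

Species balance: V dC/dt = Q(C_in − C) ⇒ τ = V/Q = 36.3798 min.
C(t) = C_in + (C₀ − C_in) e^(−t/τ). Set C = 2.591 and solve for t:
e^(−t/τ) = (C − C_in)/(C₀ − C_in) = (2.591 − 3.501)/(0 − 3.501) = 0.259926
t = −τ ln(…) = 36.3798 × 1.34736 = 49.0167 min.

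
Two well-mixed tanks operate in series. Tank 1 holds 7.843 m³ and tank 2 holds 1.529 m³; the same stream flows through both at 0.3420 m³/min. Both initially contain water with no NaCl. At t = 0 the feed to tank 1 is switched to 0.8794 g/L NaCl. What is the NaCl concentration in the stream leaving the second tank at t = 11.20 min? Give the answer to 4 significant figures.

0.2265 g/L

Time constants: τᵢ = Vᵢ/Q for each well-mixed tank.
τ₁ = 7.843/0.3420 = 22.9327 min; τ₂ = 1.529/0.3420 = 4.47076 min.
Tank 1: C₁ = C_in(1 − e^(−t/τ₁)). Tank 2 (τ₁ ≠ τ₂): C₂ = C_in[1 − (τ₁ e^(−t/τ₁) − τ₂ e^(−t/τ₂))/(τ₁ − τ₂)].
At t = 11.20: e^(−t/τ₁) = 0.613617, e^(−t/τ₂) = 0.0816620.
C₂ = 0.8794·[1 − (22.9327·0.613617 − 4.47076·0.0816620)/(18.4620)] = 0.8794·0.257565 = 0.226502 g/L.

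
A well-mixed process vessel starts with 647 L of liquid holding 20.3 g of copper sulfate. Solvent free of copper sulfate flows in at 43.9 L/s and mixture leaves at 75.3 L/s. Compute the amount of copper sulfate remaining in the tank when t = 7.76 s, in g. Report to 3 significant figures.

Let m(t) be the amount of copper sulfate. Volume: V(t) = V₀ + (Q_in − Q_out) t = 647 − 31.400 t; V(7.76) = 403.34 L.
Solute balance: dm/dt = 0 − Q_out C = −Q_out m/V(t).
Separate: dm/m = −Q_out dt/V(t) ⇒ ln(m/m₀) = −(Q_out/(Q_in−Q_out)) ln(V/V₀).
m = m₀ (V₀/V)^(Q_out/(Q_in−Q_out)) = 20.3 × (647/403.34)^(-2.3981) = 6.5361 g.

6.54 g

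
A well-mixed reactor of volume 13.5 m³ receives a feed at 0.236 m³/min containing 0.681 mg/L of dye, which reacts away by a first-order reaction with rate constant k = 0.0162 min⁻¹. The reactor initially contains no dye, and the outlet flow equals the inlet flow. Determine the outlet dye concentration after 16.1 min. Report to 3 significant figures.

0.148 mg/L

Species balance: V dC/dt = Q C_in − Q C − k V C.
dC/dt = (Q/V) C_in − (Q/V + k) C; effective rate a = Q/V + k = 0.017481 + 0.0162 = 0.033681 min⁻¹.
C_ss = Q C_in/(Q + kV) = 0.35346 mg/L; C(t) = C_ss + (C₀ − C_ss) e^(−a t).
C(16.1) = 0.35346 + (-0.35346)·e^(−0.033681·16.1) = 0.35346 + (-0.35346)·0.58143 = 0.14795 mg/L.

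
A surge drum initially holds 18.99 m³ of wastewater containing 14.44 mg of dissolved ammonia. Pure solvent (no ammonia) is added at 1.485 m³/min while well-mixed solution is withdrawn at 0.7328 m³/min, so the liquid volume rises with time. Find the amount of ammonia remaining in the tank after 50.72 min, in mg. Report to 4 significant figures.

4.937 mg

Let m(t) be the amount of ammonia. Volume: V(t) = V₀ + (Q_in − Q_out) t = 18.99 + 0.752200 t; V(50.72) = 57.1416 m³.
Species balance (pure solvent in): dm/dt = −Q_out · m/V(t).
dm/m = −Q_out dt/(V₀ + 0.752200 t); integrating gives ln(m/m₀) = −(Q_out/(Q_in−Q_out)) ln(V/V₀).
m = m₀ (V₀/V)^(Q_out/(Q_in−Q_out)) = 14.44 × (18.99/57.1416)^(0.974209) = 4.93718 mg.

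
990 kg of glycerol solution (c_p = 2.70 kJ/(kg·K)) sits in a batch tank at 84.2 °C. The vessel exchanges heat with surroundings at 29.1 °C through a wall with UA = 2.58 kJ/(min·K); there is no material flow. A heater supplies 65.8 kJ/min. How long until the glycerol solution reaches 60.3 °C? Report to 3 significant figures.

M c_p dT/dt = −UA(T − T_amb) + Q̇.
τ = M c_p/UA = 1036.0 min; T_ss = T_amb + Q̇/UA = 29.1 + 65.8/2.58 = 54.604 °C.
T(t) = T_ss + (T₀ − T_ss)e^(−t/τ); set T = 60.3:
t = −τ ln[(T − T_ss)/(T₀ − T_ss)] = −1036.0 · ln(0.19246) = 1707.3 min.

1710 min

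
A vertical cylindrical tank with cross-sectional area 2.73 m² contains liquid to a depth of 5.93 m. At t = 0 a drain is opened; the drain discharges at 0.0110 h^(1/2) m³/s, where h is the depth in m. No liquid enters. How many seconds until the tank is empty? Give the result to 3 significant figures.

A dh/dt = −Q_out = −0.0110 √h.
∫ h^(−1/2) dh = −(0.0110/A) ∫ dt, giving 2√h = 2√h₀ − (0.0110/A) t.
Tank is empty when √h = 0: t_empty = 2A√h₀/0.0110.
t_empty = 2·2.73·√5.93/0.0110 = 5.4600·2.4352/0.0110 = 1208.7 s.

1210 s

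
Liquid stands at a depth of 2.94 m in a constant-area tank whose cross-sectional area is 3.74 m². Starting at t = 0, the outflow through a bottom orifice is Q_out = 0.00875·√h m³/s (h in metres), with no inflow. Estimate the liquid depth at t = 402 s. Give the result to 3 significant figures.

With no inflow, A dh/dt = −0.00875 √h.
∫ h^(−1/2) dh = −(0.00875/A) ∫ dt, giving 2√h = 2√h₀ − (0.00875/A) t.
√h = √2.94 − 0.00875·402/(2·3.74) = 1.7146 − 0.47025 = 1.2444.
h = 1.2444² = 1.5485 m.

1.55 m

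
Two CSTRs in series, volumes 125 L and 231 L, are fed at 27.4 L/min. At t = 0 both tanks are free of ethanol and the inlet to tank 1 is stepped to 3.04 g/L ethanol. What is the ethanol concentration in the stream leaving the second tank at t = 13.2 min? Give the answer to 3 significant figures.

Each tank obeys Vᵢ dCᵢ/dt = Q(Cᵢ₋₁ − Cᵢ), so τᵢ = Vᵢ/Q.
τ₁ = 125/27.4 = 4.5620 min; τ₂ = 231/27.4 = 8.4307 min.
Tank 1: C₁ = C_in(1 − e^(−t/τ₁)). Tank 2 (τ₁ ≠ τ₂): C₂ = C_in[1 − (τ₁ e^(−t/τ₁) − τ₂ e^(−t/τ₂))/(τ₁ − τ₂)].
At t = 13.2: e^(−t/τ₁) = 0.055385, e^(−t/τ₂) = 0.20894.
C₂ = 3.04·[1 − (4.5620·0.055385 − 8.4307·0.20894)/(-3.8686)] = 3.04·0.60998 = 1.8544 g/L.

1.85 g/L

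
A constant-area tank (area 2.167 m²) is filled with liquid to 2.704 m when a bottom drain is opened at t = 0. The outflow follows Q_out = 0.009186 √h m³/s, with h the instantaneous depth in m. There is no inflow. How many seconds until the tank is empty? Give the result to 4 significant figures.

775.8 s

A dh/dt = −Q_out = −0.009186 √h.
This is separable: 2 d(√h)/dt = −0.009186/A, so √h = √h₀ − (0.009186/(2A)) t.
Set h = 0: 2√h₀ = (0.009186/A) t_empty ⇒ t_empty = 2A√h₀/0.009186.
t_empty = 2·2.167·√2.704/0.009186 = 4.33400·1.64438/0.009186 = 775.829 s.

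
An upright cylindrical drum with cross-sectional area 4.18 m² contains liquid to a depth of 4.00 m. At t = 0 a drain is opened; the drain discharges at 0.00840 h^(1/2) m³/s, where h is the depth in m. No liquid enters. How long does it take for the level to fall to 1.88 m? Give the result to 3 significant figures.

626 s

A dh/dt = −Q_out = −0.00840 √h.
This is separable: 2 d(√h)/dt = −0.00840/A, so √h = √h₀ − (0.00840/(2A)) t.
t = 2A(√h₀ − √h)/0.00840 = 2·4.18·(√4.00 − √1.88)/0.00840
  = 8.3600 × (2.0000 − 1.3711) / 0.00840 = 625.87 s.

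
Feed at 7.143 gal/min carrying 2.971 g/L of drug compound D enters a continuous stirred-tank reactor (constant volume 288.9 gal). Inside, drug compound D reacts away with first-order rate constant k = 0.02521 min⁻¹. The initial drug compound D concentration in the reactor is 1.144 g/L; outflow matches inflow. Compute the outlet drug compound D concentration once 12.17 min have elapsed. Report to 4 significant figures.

Accumulation = in − out − consumed: V dC/dt = Q C_in − Q C − k V C.
dC/dt = (Q/V) C_in − (Q/V + k) C; effective rate a = Q/V + k = 0.0247248 + 0.02521 = 0.0499348 min⁻¹.
C_ss = Q C_in/(Q + kV) = 1.47107 g/L; C(t) = C_ss + (C₀ − C_ss) e^(−a t).
C(12.17) = 1.47107 + (-0.327066)·e^(−0.0499348·12.17) = 1.47107 + (-0.327066)·0.544598 = 1.29295 g/L.

1.293 g/L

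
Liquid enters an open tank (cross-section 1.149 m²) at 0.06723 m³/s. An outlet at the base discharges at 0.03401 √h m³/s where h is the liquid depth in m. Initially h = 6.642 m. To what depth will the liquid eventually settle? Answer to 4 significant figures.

3.908 m

Level balance: A dh/dt = 0.06723 − 0.03401 √h. Setting dh/dt = 0:
Q_in = 0.03401 √h_ss ⇒ √h_ss = 0.06723/0.03401 = 1.97677.
h_ss = 1.97677² = 3.90763 m. (Since h₀ = 6.642 m > h_ss, the level will fall toward this value.)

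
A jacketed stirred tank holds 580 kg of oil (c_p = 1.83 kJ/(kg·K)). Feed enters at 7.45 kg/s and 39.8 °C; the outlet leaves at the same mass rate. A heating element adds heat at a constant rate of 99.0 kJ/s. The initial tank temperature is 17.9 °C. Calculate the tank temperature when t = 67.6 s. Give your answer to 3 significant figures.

Heat balance on the well-mixed liquid: M c_p dT/dt = ṁ c_p (T_in − T) + 99.0.
Rearrange: dT/dt = (T_ss − T)/τ with τ = M/ṁ = 77.852 s and T_ss = T_in + Q̇/(ṁ c_p) = 47.062 °C.
Integrating: T(t) = T_ss + (T₀ − T_ss) e^(−t/τ).
T(67.6) = 47.062 + (-29.162)·e^(−67.6/77.852) = 47.062 + (-29.162)·0.41966 = 34.824 °C.

34.8 °C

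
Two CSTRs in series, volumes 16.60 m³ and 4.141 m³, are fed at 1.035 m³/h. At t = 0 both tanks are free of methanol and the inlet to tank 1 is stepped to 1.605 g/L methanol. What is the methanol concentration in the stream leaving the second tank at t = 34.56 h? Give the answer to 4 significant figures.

Species balance on tank i: dCᵢ/dt = (Cᵢ₋₁ − Cᵢ)/τᵢ with τᵢ = Vᵢ/Q.
τ₁ = 16.60/1.035 = 16.0386 h; τ₂ = 4.141/1.035 = 4.00097 h.
Solving the cascade with C₁(0)=C₂(0)=0 gives C₂(t) = C_in[1 − (τ₁ e^(−t/τ₁) − τ₂ e^(−t/τ₂))/(τ₁ − τ₂)].
At t = 34.56: e^(−t/τ₁) = 0.115927, e^(−t/τ₂) = 0.000177256.
C₂ = 1.605·[1 − (16.0386·0.115927 − 4.00097·0.000177256)/(12.0377)] = 1.605·0.845601 = 1.35719 g/L.

1.357 g/L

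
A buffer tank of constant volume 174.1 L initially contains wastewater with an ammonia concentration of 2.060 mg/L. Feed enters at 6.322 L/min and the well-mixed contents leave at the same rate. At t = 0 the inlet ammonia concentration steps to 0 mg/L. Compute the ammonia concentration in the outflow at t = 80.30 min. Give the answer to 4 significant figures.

Mass balance on the solute (V constant): V dC/dt = Q(C_in − C).
Rewrite as dC/dt + C/τ = C_in/τ, τ = V/Q = 27.5388 min.
Integrating: C(t) = C_in + (C₀ − C_in) e^(−t/τ).
C(80.30) = 0 + (2.060 − 0)·e^(−80.30/27.5388) = 0 + (2.06000)·0.0541558 = 0.111561 mg/L.

0.1116 mg/L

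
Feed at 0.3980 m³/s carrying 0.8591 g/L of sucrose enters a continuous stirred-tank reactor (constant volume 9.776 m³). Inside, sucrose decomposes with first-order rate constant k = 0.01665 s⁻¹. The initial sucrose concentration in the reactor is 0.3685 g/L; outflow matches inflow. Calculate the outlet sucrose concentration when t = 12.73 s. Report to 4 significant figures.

0.4935 g/L

V dC/dt = Q(C_in − C) − k V C.
dC/dt = (Q/V) C_in − (Q/V + k) C; effective rate a = Q/V + k = 0.0407119 + 0.01665 = 0.0573619 s⁻¹.
C_ss = Q C_in/(Q + kV) = 0.609736 g/L; C(t) = C_ss + (C₀ − C_ss) e^(−a t).
C(12.73) = 0.609736 + (-0.241236)·e^(−0.0573619·12.73) = 0.609736 + (-0.241236)·0.481804 = 0.493507 g/L.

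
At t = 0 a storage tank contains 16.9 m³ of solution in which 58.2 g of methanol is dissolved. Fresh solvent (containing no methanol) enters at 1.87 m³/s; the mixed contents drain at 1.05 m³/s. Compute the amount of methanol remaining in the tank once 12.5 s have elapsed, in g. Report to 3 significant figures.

Let m(t) be the amount of methanol. Volume: V(t) = V₀ + (Q_in − Q_out) t = 16.9 + 0.82000 t; V(12.5) = 27.150 m³.
No methanol enters, so dm/dt = −Q_out · (m/V).
dm/m = −Q_out dt/(V₀ + 0.82000 t); integrating gives ln(m/m₀) = −(Q_out/(Q_in−Q_out)) ln(V/V₀).
m = m₀ (V₀/V)^(Q_out/(Q_in−Q_out)) = 58.2 × (16.9/27.150)^(1.2805) = 31.717 g.

31.7 g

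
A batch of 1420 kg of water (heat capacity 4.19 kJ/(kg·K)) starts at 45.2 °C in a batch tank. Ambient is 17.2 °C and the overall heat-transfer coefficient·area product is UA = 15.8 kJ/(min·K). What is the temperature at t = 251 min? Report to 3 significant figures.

31.6 °C

M c_p dT/dt = −UA(T − T_amb).
dT/dt = (T_ss − T)/τ with T_ss = T_amb = 17.200 °C, τ = M c_p/UA = 1420·4.19/15.8 = 376.57 min.
This is linear first-order; T(t) = T_ss + (T₀ − T_ss) e^(−t/τ).
T(251) = 17.200 + (28.000)·0.51348 = 31.577 °C.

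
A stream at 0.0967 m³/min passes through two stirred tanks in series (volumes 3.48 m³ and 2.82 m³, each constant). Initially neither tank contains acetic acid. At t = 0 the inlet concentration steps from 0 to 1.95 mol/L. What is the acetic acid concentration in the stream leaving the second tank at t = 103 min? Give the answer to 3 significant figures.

Time constants: τᵢ = Vᵢ/Q for each well-mixed tank.
τ₁ = 3.48/0.0967 = 35.988 min; τ₂ = 2.82/0.0967 = 29.162 min.
Solving the cascade with C₁(0)=C₂(0)=0 gives C₂(t) = C_in[1 − (τ₁ e^(−t/τ₁) − τ₂ e^(−t/τ₂))/(τ₁ − τ₂)].
At t = 103: e^(−t/τ₁) = 0.057149, e^(−t/τ₂) = 0.029248.
C₂ = 1.95·[1 − (35.988·0.057149 − 29.162·0.029248)/(6.8252)] = 1.95·0.82364 = 1.6061 mol/L.

1.61 mol/L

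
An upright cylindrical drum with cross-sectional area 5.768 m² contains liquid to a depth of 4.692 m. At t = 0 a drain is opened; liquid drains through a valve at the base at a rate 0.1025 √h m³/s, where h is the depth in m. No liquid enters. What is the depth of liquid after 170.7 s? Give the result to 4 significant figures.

A dh/dt = −Q_out = −0.1025 √h.
This is separable: 2 d(√h)/dt = −0.1025/A, so √h = √h₀ − (0.1025/(2A)) t.
√h = √4.692 − 0.1025·170.7/(2·5.768) = 2.16610 − 1.51671 = 0.649394.
h = 0.649394² = 0.421712 m.

0.4217 m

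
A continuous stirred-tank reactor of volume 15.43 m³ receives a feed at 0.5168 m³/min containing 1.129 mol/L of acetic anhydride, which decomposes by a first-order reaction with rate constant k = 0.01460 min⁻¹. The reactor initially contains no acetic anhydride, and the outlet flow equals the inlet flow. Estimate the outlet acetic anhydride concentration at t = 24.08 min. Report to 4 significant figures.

0.5393 mol/L

Species balance: V dC/dt = Q C_in − Q C − k V C.
This is linear with rate a = Q/V + k = 0.0480932 min⁻¹.
C_ss = Q C_in/(Q + kV) = 0.786261 mol/L; C(t) = C_ss + (C₀ − C_ss) e^(−a t).
C(24.08) = 0.786261 + (-0.786261)·e^(−0.0480932·24.08) = 0.786261 + (-0.786261)·0.314087 = 0.539307 mol/L.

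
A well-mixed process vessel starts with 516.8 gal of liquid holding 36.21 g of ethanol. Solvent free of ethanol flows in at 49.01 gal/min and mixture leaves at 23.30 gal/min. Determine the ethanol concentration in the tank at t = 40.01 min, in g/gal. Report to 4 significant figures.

0.008682 g/gal

Total volume: dV/dt = Q_in − Q_out = 25.7100 gal/min, so V(t) = 516.8 + 25.7100 t and V(40.01) = 1545.46 gal.
Solute balance: dm/dt = 0 − Q_out C = −Q_out m/V(t).
dm/m = −Q_out dt/(V₀ + 25.7100 t); integrating gives ln(m/m₀) = −(Q_out/(Q_in−Q_out)) ln(V/V₀).
m = m₀ (V₀/V)^(Q_out/(Q_in−Q_out)) = 36.21 × (516.8/1545.46)^(0.906262) = 13.4180 g.
C = m/V = 13.4180/1545.46 = 0.00868223 g/gal.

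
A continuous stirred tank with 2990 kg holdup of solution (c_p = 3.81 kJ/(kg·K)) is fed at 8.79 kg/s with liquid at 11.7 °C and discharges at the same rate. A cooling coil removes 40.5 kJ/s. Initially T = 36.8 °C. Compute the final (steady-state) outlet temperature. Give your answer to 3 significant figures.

10.5 °C

Heat balance on the well-mixed liquid: M c_p dT/dt = ṁ c_p (T_in − T) − 40.5.
At steady state dT/dt = 0 ⇒ T_ss = T_in − Q̇/(ṁ c_p) = 11.7 − 40.5/(8.79·3.81) = 10.491 °C.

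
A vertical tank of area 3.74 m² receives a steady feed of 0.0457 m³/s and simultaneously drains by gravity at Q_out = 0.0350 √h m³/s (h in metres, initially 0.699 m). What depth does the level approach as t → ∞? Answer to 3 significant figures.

Unsteady balance on liquid volume: A dh/dt = Q_in − 0.0350 √h. At steady state dh/dt = 0:
Q_in = 0.0350 √h_ss ⇒ √h_ss = 0.0457/0.0350 = 1.3057.
h_ss = 1.3057² = 1.7049 m. (Since h₀ = 0.699 m < h_ss, the level will rise toward this value.)

1.70 m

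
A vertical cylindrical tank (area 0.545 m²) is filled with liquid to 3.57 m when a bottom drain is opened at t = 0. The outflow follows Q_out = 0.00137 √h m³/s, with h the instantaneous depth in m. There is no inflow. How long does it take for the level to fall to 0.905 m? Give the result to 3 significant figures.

A dh/dt = −Q_out = −0.00137 √h.
∫ h^(−1/2) dh = −(0.00137/A) ∫ dt, giving 2√h = 2√h₀ − (0.00137/A) t.
t = 2A(√h₀ − √h)/0.00137 = 2·0.545·(√3.57 − √0.905)/0.00137
  = 1.0900 × (1.8894 − 0.95131) / 0.00137 = 746.39 s.

746 s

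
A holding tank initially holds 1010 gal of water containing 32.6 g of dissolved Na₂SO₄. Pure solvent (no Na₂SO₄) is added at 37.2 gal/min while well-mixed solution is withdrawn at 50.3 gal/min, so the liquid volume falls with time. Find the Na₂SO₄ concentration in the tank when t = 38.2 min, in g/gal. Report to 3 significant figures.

Let m(t) be the amount of Na₂SO₄. Volume: V(t) = V₀ + (Q_in − Q_out) t = 1010 − 13.100 t; V(38.2) = 509.58 gal.
No Na₂SO₄ enters, so dm/dt = −Q_out · (m/V).
dm/m = −Q_out dt/(V₀ − 13.100 t); integrating gives ln(m/m₀) = −(Q_out/(Q_in−Q_out)) ln(V/V₀).
m = m₀ (V₀/V)^(Q_out/(Q_in−Q_out)) = 32.6 × (1010/509.58)^(-3.8397) = 2.3573 g.
C = m/V = 2.3573/509.58 = 0.0046259 g/gal.

0.00463 g/gal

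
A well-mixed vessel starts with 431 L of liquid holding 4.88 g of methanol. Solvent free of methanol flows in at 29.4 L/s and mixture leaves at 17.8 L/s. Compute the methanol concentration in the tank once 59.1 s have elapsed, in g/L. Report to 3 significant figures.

Let m(t) be the amount of methanol. Volume: V(t) = V₀ + (Q_in − Q_out) t = 431 + 11.600 t; V(59.1) = 1116.6 L.
Solute balance: dm/dt = 0 − Q_out C = −Q_out m/V(t).
Separate: dm/m = −Q_out dt/V(t) ⇒ ln(m/m₀) = −(Q_out/(Q_in−Q_out)) ln(V/V₀).
m = m₀ (V₀/V)^(Q_out/(Q_in−Q_out)) = 4.88 × (431/1116.6)^(1.5345) = 1.1325 g.
C = m/V = 1.1325/1116.6 = 0.0010143 g/L.

0.00101 g/L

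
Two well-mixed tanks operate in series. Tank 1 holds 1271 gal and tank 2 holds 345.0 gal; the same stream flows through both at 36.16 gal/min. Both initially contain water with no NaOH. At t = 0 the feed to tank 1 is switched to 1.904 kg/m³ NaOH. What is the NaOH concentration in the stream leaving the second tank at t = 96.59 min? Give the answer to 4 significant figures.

1.737 kg/m³

Each tank obeys Vᵢ dCᵢ/dt = Q(Cᵢ₋₁ − Cᵢ), so τᵢ = Vᵢ/Q.
τ₁ = 1271/36.16 = 35.1493 min; τ₂ = 345.0/36.16 = 9.54093 min.
Tank 1: C₁ = C_in(1 − e^(−t/τ₁)). Tank 2 (τ₁ ≠ τ₂): C₂ = C_in[1 − (τ₁ e^(−t/τ₁) − τ₂ e^(−t/τ₂))/(τ₁ − τ₂)].
At t = 96.59: e^(−t/τ₁) = 0.0640565, e^(−t/τ₂) = 4.01153e-05.
C₂ = 1.904·[1 − (35.1493·0.0640565 − 9.54093·4.01153e-05)/(25.6084)] = 1.904·0.912093 = 1.73662 kg/m³.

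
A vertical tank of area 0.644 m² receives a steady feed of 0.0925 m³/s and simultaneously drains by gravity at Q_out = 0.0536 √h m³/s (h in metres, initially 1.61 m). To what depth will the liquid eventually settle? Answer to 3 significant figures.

A dh/dt = Q_in − 0.0536 √h. Steady state requires inflow = outflow:
Q_in = 0.0536 √h_ss ⇒ √h_ss = 0.0925/0.0536 = 1.7257.
h_ss = 1.7257² = 2.9782 m. (Since h₀ = 1.61 m < h_ss, the level will rise toward this value.)

2.98 m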